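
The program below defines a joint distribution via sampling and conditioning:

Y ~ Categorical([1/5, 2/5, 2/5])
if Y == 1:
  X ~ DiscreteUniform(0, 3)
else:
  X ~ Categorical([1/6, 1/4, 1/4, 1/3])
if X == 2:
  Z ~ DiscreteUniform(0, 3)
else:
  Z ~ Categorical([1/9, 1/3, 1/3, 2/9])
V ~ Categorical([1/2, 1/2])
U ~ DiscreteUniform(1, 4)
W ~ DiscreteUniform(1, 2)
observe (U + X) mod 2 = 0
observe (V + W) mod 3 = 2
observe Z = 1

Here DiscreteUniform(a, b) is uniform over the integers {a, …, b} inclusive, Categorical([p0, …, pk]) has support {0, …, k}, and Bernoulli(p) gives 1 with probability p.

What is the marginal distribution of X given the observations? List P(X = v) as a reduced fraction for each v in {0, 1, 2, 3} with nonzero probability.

Enumerate traces; 48 have nonzero weight after conditioning:
  (Y=0, X=0, Z=1, V=0, U=2, W=2) weight 1/1440
  (Y=0, X=0, Z=1, V=0, U=4, W=2) weight 1/1440
  (Y=0, X=0, Z=1, V=1, U=2, W=1) weight 1/1440
  (Y=0, X=0, Z=1, V=1, U=4, W=1) weight 1/1440
  (Y=0, X=1, Z=1, V=0, U=1, W=2) weight 1/960
  (Y=0, X=1, Z=1, V=0, U=3, W=2) weight 1/960
  (Y=0, X=1, Z=1, V=1, U=1, W=1) weight 1/960
  (Y=0, X=1, Z=1, V=1, U=3, W=1) weight 1/960
  (Y=0, X=2, Z=1, V=0, U=2, W=2) weight 1/1280
  (Y=0, X=3, Z=1, V=0, U=1, W=2) weight 1/720
  … 38 more
Group by X:
  weight(X=0) = 1/60
  weight(X=1) = 1/48
  weight(X=2) = 1/64
  weight(X=3) = 1/40
Total weight = 1/60 + 1/48 + 1/64 + 1/40 = 5/64
P(X=0 | obs) = 1/60 / 5/64 = 16/75
P(X=1 | obs) = 1/48 / 5/64 = 4/15
P(X=2 | obs) = 1/64 / 5/64 = 1/5
P(X=3 | obs) = 1/40 / 5/64 = 8/25

P(X=0) = 16/75, P(X=1) = 4/15, P(X=2) = 1/5, P(X=3) = 8/25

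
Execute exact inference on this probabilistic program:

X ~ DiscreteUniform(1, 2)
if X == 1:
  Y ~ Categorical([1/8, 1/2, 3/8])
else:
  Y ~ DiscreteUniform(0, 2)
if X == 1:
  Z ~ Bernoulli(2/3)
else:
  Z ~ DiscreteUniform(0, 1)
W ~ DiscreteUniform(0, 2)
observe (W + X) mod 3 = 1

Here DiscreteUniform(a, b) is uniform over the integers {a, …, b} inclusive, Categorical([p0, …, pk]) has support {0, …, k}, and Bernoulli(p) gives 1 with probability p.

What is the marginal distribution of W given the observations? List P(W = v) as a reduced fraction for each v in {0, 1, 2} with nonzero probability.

Enumerate traces; 12 have nonzero weight after conditioning:
  (X=1, Y=0, Z=0, W=0) weight 1/144
  (X=1, Y=0, Z=1, W=0) weight 1/72
  (X=1, Y=1, Z=0, W=0) weight 1/36
  (X=1, Y=1, Z=1, W=0) weight 1/18
  (X=1, Y=2, Z=0, W=0) weight 1/48
  (X=1, Y=2, Z=1, W=0) weight 1/24
  (X=2, Y=0, Z=0, W=2) weight 1/36
  (X=2, Y=0, Z=1, W=2) weight 1/36
  … 4 more
Group by W:
  weight(W=0) = 1/6
  weight(W=2) = 1/6
Total weight = 1/6 + 1/6 = 1/3
P(W=0 | obs) = 1/6 / 1/3 = 1/2
P(W=2 | obs) = 1/6 / 1/3 = 1/2

P(W=0) = 1/2, P(W=2) = 1/2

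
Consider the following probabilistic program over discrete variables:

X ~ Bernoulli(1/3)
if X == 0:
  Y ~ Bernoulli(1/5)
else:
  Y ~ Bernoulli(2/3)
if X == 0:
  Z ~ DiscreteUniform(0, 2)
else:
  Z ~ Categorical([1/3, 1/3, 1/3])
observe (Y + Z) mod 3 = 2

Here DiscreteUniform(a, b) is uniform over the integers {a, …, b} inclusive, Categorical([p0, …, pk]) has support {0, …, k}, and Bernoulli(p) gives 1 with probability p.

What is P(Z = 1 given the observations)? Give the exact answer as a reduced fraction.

P(Z = 1 | obs) = 16/45

Enumerate traces; 4 have nonzero weight after conditioning:
  (X=0, Y=0, Z=2) weight 8/45
  (X=0, Y=1, Z=1) weight 2/45
  (X=1, Y=0, Z=2) weight 1/27
  (X=1, Y=1, Z=1) weight 2/27
Group by Z:
  weight(Z=1) = 16/135
  weight(Z=2) = 29/135
Total weight = 16/135 + 29/135 = 1/3
P(Z=1 | obs) = 16/135 / 1/3 = 16/45
P(Z=2 | obs) = 29/135 / 1/3 = 29/45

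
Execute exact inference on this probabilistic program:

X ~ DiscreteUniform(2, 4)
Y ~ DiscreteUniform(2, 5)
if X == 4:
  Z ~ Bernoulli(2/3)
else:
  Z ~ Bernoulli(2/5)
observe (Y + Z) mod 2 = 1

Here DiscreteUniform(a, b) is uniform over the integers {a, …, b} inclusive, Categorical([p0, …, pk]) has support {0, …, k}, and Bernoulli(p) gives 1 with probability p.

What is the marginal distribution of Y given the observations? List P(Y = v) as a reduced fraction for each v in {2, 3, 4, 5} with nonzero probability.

Enumerate traces; 12 have nonzero weight after conditioning:
  (X=2, Y=2, Z=1) weight 1/30
  (X=2, Y=3, Z=0) weight 1/20
  (X=2, Y=4, Z=1) weight 1/30
  (X=2, Y=5, Z=0) weight 1/20
  (X=3, Y=2, Z=1) weight 1/30
  (X=3, Y=3, Z=0) weight 1/20
  (X=3, Y=4, Z=1) weight 1/30
  (X=3, Y=5, Z=0) weight 1/20
  … 4 more
Group by Y:
  weight(Y=2) = 11/90
  weight(Y=3) = 23/180
  weight(Y=4) = 11/90
  weight(Y=5) = 23/180
Total weight = 11/90 + 23/180 + 11/90 + 23/180 = 1/2
P(Y=2 | obs) = 11/90 / 1/2 = 11/45
P(Y=3 | obs) = 23/180 / 1/2 = 23/90
P(Y=4 | obs) = 11/90 / 1/2 = 11/45
P(Y=5 | obs) = 23/180 / 1/2 = 23/90

P(Y=2) = 11/45, P(Y=3) = 23/90, P(Y=4) = 11/45, P(Y=5) = 23/90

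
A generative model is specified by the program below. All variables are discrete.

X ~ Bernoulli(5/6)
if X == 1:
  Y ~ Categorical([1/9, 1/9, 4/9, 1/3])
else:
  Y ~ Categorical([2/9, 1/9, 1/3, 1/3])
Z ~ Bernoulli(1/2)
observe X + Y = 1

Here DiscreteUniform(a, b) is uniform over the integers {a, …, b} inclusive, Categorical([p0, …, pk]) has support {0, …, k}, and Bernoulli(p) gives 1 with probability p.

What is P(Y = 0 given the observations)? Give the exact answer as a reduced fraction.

Enumerate traces; 4 have nonzero weight after conditioning:
  (X=0, Y=1, Z=0) weight 1/108
  (X=0, Y=1, Z=1) weight 1/108
  (X=1, Y=0, Z=0) weight 5/108
  (X=1, Y=0, Z=1) weight 5/108
Group by Y:
  weight(Y=0) = 5/54
  weight(Y=1) = 1/54
Total weight = 5/54 + 1/54 = 1/9
P(Y=0 | obs) = 5/54 / 1/9 = 5/6
P(Y=1 | obs) = 1/54 / 1/9 = 1/6

P(Y = 0 | obs) = 5/6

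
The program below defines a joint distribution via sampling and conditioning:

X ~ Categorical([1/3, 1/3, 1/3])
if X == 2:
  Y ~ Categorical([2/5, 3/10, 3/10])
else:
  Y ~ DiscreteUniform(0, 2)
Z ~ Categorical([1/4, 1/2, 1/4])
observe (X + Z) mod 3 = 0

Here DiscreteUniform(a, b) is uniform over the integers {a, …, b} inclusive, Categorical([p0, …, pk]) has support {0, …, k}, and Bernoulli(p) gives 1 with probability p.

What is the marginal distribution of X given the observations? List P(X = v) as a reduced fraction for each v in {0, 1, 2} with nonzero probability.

P(X=0) = 1/4, P(X=1) = 1/4, P(X=2) = 1/2

Enumerate traces; 9 have nonzero weight after conditioning:
  (X=0, Y=0, Z=0) weight 1/36
  (X=0, Y=1, Z=0) weight 1/36
  (X=0, Y=2, Z=0) weight 1/36
  (X=1, Y=0, Z=2) weight 1/36
  (X=1, Y=1, Z=2) weight 1/36
  (X=1, Y=2, Z=2) weight 1/36
  (X=2, Y=0, Z=1) weight 1/15
  (X=2, Y=1, Z=1) weight 1/20
  … 1 more
Group by X:
  weight(X=0) = 1/12
  weight(X=1) = 1/12
  weight(X=2) = 1/6
Total weight = 1/12 + 1/12 + 1/6 = 1/3
P(X=0 | obs) = 1/12 / 1/3 = 1/4
P(X=1 | obs) = 1/12 / 1/3 = 1/4
P(X=2 | obs) = 1/6 / 1/3 = 1/2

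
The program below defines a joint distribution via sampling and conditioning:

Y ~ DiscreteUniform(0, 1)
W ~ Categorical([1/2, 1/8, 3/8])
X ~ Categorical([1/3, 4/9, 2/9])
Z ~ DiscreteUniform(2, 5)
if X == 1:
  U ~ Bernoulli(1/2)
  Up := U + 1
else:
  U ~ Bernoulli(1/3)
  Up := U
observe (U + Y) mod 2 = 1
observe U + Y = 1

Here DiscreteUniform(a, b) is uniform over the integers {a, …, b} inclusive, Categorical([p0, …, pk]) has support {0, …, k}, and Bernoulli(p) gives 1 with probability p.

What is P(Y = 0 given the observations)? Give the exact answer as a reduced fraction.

P(Y = 0 | obs) = 11/27

Enumerate traces; 72 have nonzero weight after conditioning:
  (Y=0, W=0, X=0, Z=2, U=1) weight 1/144
  (Y=0, W=0, X=0, Z=3, U=1) weight 1/144
  (Y=0, W=0, X=0, Z=4, U=1) weight 1/144
  (Y=0, W=0, X=0, Z=5, U=1) weight 1/144
  (Y=0, W=0, X=1, Z=2, U=1) weight 1/72
  (Y=0, W=0, X=1, Z=3, U=1) weight 1/72
  (Y=0, W=0, X=1, Z=4, U=1) weight 1/72
  (Y=0, W=0, X=1, Z=5, U=1) weight 1/72
  (Y=1, W=0, X=0, Z=2, U=0) weight 1/72
  … 63 more
Group by Y:
  weight(Y=0) = 11/54
  weight(Y=1) = 8/27
Total weight = 11/54 + 8/27 = 1/2
P(Y=0 | obs) = 11/54 / 1/2 = 11/27
P(Y=1 | obs) = 8/27 / 1/2 = 16/27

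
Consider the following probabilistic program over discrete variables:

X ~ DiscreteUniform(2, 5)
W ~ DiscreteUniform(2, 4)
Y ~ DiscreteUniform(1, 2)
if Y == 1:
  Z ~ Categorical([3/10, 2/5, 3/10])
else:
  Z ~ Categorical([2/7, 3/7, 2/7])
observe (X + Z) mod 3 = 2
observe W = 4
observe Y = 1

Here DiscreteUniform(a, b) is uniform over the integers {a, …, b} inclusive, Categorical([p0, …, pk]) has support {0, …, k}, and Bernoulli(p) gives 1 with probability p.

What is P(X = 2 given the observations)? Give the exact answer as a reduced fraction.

P(X = 2 | obs) = 3/13

Enumerate traces; 4 have nonzero weight after conditioning:
  (X=2, W=4, Y=1, Z=0) weight 1/80
  (X=3, W=4, Y=1, Z=2) weight 1/80
  (X=4, W=4, Y=1, Z=1) weight 1/60
  (X=5, W=4, Y=1, Z=0) weight 1/80
Group by X:
  weight(X=2) = 1/80
  weight(X=3) = 1/80
  weight(X=4) = 1/60
  weight(X=5) = 1/80
Total weight = 1/80 + 1/80 + 1/60 + 1/80 = 13/240
P(X=2 | obs) = 1/80 / 13/240 = 3/13
P(X=3 | obs) = 1/80 / 13/240 = 3/13
P(X=4 | obs) = 1/60 / 13/240 = 4/13
P(X=5 | obs) = 1/80 / 13/240 = 3/13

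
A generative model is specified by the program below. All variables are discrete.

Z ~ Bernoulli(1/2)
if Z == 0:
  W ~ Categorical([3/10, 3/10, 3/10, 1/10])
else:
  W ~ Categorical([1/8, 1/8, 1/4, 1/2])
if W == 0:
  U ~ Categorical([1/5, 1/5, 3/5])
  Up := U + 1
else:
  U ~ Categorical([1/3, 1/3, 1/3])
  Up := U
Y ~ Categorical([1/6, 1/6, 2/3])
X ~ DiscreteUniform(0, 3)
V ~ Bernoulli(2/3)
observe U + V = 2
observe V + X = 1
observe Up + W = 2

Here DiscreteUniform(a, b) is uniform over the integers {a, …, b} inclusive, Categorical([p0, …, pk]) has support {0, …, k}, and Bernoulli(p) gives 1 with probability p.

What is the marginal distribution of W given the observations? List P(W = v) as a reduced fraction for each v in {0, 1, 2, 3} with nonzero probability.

Enumerate traces; 12 have nonzero weight after conditioning:
  (Z=0, W=0, U=1, Y=0, X=0, V=1) weight 1/1200
  (Z=0, W=0, U=1, Y=1, X=0, V=1) weight 1/1200
  (Z=0, W=0, U=1, Y=2, X=0, V=1) weight 1/300
  (Z=0, W=1, U=1, Y=0, X=0, V=1) weight 1/720
  (Z=0, W=1, U=1, Y=1, X=0, V=1) weight 1/720
  (Z=0, W=1, U=1, Y=2, X=0, V=1) weight 1/180
  (Z=1, W=0, U=1, Y=0, X=0, V=1) weight 1/2880
  (Z=1, W=0, U=1, Y=1, X=0, V=1) weight 1/2880
  … 4 more
Group by W:
  weight(W=0) = 17/2400
  weight(W=1) = 17/1440
Total weight = 17/2400 + 17/1440 = 17/900
P(W=0 | obs) = 17/2400 / 17/900 = 3/8
P(W=1 | obs) = 17/1440 / 17/900 = 5/8

P(W=0) = 3/8, P(W=1) = 5/8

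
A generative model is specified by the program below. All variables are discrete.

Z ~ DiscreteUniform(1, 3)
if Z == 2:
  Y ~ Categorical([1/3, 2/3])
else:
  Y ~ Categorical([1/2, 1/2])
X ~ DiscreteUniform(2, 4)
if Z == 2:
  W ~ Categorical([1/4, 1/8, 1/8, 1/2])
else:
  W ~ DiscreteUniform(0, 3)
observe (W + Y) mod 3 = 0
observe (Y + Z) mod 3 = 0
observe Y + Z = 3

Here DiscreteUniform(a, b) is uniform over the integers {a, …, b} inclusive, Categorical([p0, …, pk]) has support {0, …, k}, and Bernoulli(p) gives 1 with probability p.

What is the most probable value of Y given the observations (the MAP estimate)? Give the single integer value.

argmax_v P(Y = v | obs) = 0

Enumerate traces; 9 have nonzero weight after conditioning:
  (Z=2, Y=1, X=2, W=2) weight 1/108
  (Z=2, Y=1, X=3, W=2) weight 1/108
  (Z=2, Y=1, X=4, W=2) weight 1/108
  (Z=3, Y=0, X=2, W=0) weight 1/72
  (Z=3, Y=0, X=2, W=3) weight 1/72
  (Z=3, Y=0, X=3, W=0) weight 1/72
  (Z=3, Y=0, X=3, W=3) weight 1/72
  (Z=3, Y=0, X=4, W=0) weight 1/72
  … 1 more
Group by Y:
  weight(Y=0) = 1/12
  weight(Y=1) = 1/36
Total weight = 1/12 + 1/36 = 1/9
P(Y=0 | obs) = 1/12 / 1/9 = 3/4
P(Y=1 | obs) = 1/36 / 1/9 = 1/4
argmax = 0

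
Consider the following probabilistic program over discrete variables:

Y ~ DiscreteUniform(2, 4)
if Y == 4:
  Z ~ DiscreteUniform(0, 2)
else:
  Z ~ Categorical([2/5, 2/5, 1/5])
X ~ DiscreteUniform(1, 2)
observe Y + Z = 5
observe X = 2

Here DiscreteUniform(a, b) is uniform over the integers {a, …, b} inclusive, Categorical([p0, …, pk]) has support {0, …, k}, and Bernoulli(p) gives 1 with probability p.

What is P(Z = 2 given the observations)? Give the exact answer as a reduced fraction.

Enumerate traces; 2 have nonzero weight after conditioning:
  (Y=3, Z=2, X=2) weight 1/30
  (Y=4, Z=1, X=2) weight 1/18
Group by Z:
  weight(Z=1) = 1/18
  weight(Z=2) = 1/30
Total weight = 1/18 + 1/30 = 4/45
P(Z=1 | obs) = 1/18 / 4/45 = 5/8
P(Z=2 | obs) = 1/30 / 4/45 = 3/8

P(Z = 2 | obs) = 3/8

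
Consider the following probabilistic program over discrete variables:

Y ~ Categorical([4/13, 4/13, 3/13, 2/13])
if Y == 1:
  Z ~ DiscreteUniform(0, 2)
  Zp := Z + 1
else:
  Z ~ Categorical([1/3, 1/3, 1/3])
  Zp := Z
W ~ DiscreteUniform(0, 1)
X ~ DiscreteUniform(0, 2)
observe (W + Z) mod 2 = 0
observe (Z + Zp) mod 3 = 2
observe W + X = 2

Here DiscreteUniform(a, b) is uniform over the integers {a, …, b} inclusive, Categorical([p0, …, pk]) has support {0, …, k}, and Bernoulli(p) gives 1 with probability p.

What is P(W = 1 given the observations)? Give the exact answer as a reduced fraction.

P(W = 1 | obs) = 9/13

Enumerate traces; 4 have nonzero weight after conditioning:
  (Y=0, Z=1, W=1, X=1) weight 2/117
  (Y=1, Z=2, W=0, X=2) weight 2/117
  (Y=2, Z=1, W=1, X=1) weight 1/78
  (Y=3, Z=1, W=1, X=1) weight 1/117
Group by W:
  weight(W=0) = 2/117
  weight(W=1) = 1/26
Total weight = 2/117 + 1/26 = 1/18
P(W=0 | obs) = 2/117 / 1/18 = 4/13
P(W=1 | obs) = 1/26 / 1/18 = 9/13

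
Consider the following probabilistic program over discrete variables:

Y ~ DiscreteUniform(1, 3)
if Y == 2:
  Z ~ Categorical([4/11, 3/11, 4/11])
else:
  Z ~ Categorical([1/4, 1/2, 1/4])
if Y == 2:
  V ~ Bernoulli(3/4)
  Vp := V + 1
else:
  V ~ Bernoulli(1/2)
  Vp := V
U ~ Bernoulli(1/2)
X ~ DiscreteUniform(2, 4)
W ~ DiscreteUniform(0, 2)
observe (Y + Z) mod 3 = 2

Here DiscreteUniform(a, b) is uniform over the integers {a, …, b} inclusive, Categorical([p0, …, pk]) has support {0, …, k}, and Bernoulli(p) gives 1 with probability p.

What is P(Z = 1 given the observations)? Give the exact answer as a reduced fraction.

P(Z = 1 | obs) = 22/49

Enumerate traces; 108 have nonzero weight after conditioning:
  (Y=1, Z=1, V=0, U=0, X=2, W=0) weight 1/216
  (Y=1, Z=1, V=0, U=0, X=2, W=1) weight 1/216
  (Y=1, Z=1, V=0, U=0, X=2, W=2) weight 1/216
  (Y=1, Z=1, V=0, U=0, X=3, W=0) weight 1/216
  (Y=1, Z=1, V=0, U=0, X=3, W=1) weight 1/216
  (Y=1, Z=1, V=0, U=0, X=3, W=2) weight 1/216
  (Y=1, Z=1, V=0, U=0, X=4, W=0) weight 1/216
  (Y=1, Z=1, V=0, U=0, X=4, W=1) weight 1/216
  (Y=2, Z=0, V=0, U=0, X=2, W=0) weight 1/594
  (Y=3, Z=2, V=0, U=0, X=2, W=0) weight 1/432
  … 98 more
Group by Z:
  weight(Z=0) = 4/33
  weight(Z=1) = 1/6
  weight(Z=2) = 1/12
Total weight = 4/33 + 1/6 + 1/12 = 49/132
P(Z=0 | obs) = 4/33 / 49/132 = 16/49
P(Z=1 | obs) = 1/6 / 49/132 = 22/49
P(Z=2 | obs) = 1/12 / 49/132 = 11/49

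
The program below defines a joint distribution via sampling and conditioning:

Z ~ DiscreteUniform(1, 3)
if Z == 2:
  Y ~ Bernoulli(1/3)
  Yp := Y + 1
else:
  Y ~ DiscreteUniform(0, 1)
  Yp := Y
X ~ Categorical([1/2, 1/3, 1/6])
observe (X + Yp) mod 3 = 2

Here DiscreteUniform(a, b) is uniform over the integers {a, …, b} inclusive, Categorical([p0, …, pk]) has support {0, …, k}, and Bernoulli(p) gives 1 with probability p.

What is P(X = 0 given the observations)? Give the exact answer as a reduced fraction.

P(X = 0 | obs) = 3/16

Enumerate traces; 6 have nonzero weight after conditioning:
  (Z=1, Y=0, X=2) weight 1/36
  (Z=1, Y=1, X=1) weight 1/18
  (Z=2, Y=0, X=1) weight 2/27
  (Z=2, Y=1, X=0) weight 1/18
  (Z=3, Y=0, X=2) weight 1/36
  (Z=3, Y=1, X=1) weight 1/18
Group by X:
  weight(X=0) = 1/18
  weight(X=1) = 5/27
  weight(X=2) = 1/18
Total weight = 1/18 + 5/27 + 1/18 = 8/27
P(X=0 | obs) = 1/18 / 8/27 = 3/16
P(X=1 | obs) = 5/27 / 8/27 = 5/8
P(X=2 | obs) = 1/18 / 8/27 = 3/16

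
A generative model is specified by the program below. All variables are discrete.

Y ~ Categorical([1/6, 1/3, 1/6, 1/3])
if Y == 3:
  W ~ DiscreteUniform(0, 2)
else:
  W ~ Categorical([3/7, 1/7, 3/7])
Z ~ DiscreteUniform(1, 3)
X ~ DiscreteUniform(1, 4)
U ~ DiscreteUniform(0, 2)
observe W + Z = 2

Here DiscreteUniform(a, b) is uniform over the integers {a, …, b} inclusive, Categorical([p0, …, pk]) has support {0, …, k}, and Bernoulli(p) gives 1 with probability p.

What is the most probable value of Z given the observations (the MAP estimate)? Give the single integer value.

argmax_v P(Z = v | obs) = 2

Enumerate traces; 96 have nonzero weight after conditioning:
  (Y=0, W=0, Z=2, X=1, U=0) weight 1/504
  (Y=0, W=0, Z=2, X=1, U=1) weight 1/504
  (Y=0, W=0, Z=2, X=1, U=2) weight 1/504
  (Y=0, W=0, Z=2, X=2, U=0) weight 1/504
  (Y=0, W=0, Z=2, X=2, U=1) weight 1/504
  (Y=0, W=0, Z=2, X=2, U=2) weight 1/504
  (Y=0, W=0, Z=2, X=3, U=0) weight 1/504
  (Y=0, W=0, Z=2, X=3, U=1) weight 1/504
  (Y=0, W=1, Z=1, X=1, U=0) weight 1/1512
  … 87 more
Group by Z:
  weight(Z=1) = 13/189
  weight(Z=2) = 25/189
Total weight = 13/189 + 25/189 = 38/189
P(Z=1 | obs) = 13/189 / 38/189 = 13/38
P(Z=2 | obs) = 25/189 / 38/189 = 25/38
argmax = 2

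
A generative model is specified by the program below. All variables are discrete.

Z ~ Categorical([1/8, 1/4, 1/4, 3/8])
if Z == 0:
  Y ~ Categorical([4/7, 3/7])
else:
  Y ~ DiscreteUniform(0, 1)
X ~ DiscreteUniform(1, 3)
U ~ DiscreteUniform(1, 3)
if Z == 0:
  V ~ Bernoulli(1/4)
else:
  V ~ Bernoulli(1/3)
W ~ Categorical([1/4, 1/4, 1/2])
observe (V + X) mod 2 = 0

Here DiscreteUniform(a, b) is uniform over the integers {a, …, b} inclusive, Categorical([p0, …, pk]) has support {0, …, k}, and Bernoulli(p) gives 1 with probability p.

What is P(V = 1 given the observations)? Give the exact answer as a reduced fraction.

Enumerate traces; 216 have nonzero weight after conditioning:
  (Z=0, Y=0, X=1, U=1, V=1, W=0) weight 1/2016
  (Z=0, Y=0, X=1, U=1, V=1, W=1) weight 1/2016
  (Z=0, Y=0, X=1, U=1, V=1, W=2) weight 1/1008
  (Z=0, Y=0, X=1, U=2, V=1, W=0) weight 1/2016
  (Z=0, Y=0, X=1, U=2, V=1, W=1) weight 1/2016
  (Z=0, Y=0, X=1, U=2, V=1, W=2) weight 1/1008
  (Z=0, Y=0, X=1, U=3, V=1, W=0) weight 1/2016
  (Z=0, Y=0, X=1, U=3, V=1, W=1) weight 1/2016
  (Z=0, Y=0, X=2, U=1, V=0, W=0) weight 1/672
  … 207 more
Group by V:
  weight(V=0) = 65/288
  weight(V=1) = 31/144
Total weight = 65/288 + 31/144 = 127/288
P(V=0 | obs) = 65/288 / 127/288 = 65/127
P(V=1 | obs) = 31/144 / 127/288 = 62/127

P(V = 1 | obs) = 62/127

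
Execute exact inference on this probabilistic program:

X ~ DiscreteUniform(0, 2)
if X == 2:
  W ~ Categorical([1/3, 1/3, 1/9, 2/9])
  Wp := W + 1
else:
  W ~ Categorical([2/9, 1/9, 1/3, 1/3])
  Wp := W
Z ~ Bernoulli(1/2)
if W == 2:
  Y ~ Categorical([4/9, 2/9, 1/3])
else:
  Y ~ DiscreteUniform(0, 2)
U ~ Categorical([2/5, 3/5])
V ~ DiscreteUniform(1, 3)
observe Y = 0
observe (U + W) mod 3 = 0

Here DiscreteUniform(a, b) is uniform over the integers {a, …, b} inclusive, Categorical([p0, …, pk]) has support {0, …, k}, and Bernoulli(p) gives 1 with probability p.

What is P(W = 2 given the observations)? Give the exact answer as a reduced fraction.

Enumerate traces; 54 have nonzero weight after conditioning:
  (X=0, W=0, Z=0, Y=0, U=0, V=1) weight 2/1215
  (X=0, W=0, Z=0, Y=0, U=0, V=2) weight 2/1215
  (X=0, W=0, Z=0, Y=0, U=0, V=3) weight 2/1215
  (X=0, W=0, Z=1, Y=0, U=0, V=1) weight 2/1215
  (X=0, W=0, Z=1, Y=0, U=0, V=2) weight 2/1215
  (X=0, W=0, Z=1, Y=0, U=0, V=3) weight 2/1215
  (X=0, W=2, Z=0, Y=0, U=1, V=1) weight 2/405
  (X=0, W=2, Z=0, Y=0, U=1, V=2) weight 2/405
  (X=0, W=3, Z=0, Y=0, U=0, V=1) weight 1/405
  … 45 more
Group by W:
  weight(W=0) = 14/405
  weight(W=2) = 28/405
  weight(W=3) = 16/405
Total weight = 14/405 + 28/405 + 16/405 = 58/405
P(W=0 | obs) = 14/405 / 58/405 = 7/29
P(W=2 | obs) = 28/405 / 58/405 = 14/29
P(W=3 | obs) = 16/405 / 58/405 = 8/29

P(W = 2 | obs) = 14/29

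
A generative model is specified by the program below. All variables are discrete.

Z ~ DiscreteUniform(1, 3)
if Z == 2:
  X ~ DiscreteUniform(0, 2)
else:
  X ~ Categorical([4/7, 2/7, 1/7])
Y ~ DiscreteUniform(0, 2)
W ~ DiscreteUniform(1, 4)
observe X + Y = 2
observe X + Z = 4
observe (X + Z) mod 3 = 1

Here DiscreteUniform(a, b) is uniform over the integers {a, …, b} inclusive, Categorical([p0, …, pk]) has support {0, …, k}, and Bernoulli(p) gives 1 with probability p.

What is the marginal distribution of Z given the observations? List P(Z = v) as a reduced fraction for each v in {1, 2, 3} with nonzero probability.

Enumerate traces; 8 have nonzero weight after conditioning:
  (Z=2, X=2, Y=0, W=1) weight 1/108
  (Z=2, X=2, Y=0, W=2) weight 1/108
  (Z=2, X=2, Y=0, W=3) weight 1/108
  (Z=2, X=2, Y=0, W=4) weight 1/108
  (Z=3, X=1, Y=1, W=1) weight 1/126
  (Z=3, X=1, Y=1, W=2) weight 1/126
  (Z=3, X=1, Y=1, W=3) weight 1/126
  (Z=3, X=1, Y=1, W=4) weight 1/126
Group by Z:
  weight(Z=2) = 1/27
  weight(Z=3) = 2/63
Total weight = 1/27 + 2/63 = 13/189
P(Z=2 | obs) = 1/27 / 13/189 = 7/13
P(Z=3 | obs) = 2/63 / 13/189 = 6/13

P(Z=2) = 7/13, P(Z=3) = 6/13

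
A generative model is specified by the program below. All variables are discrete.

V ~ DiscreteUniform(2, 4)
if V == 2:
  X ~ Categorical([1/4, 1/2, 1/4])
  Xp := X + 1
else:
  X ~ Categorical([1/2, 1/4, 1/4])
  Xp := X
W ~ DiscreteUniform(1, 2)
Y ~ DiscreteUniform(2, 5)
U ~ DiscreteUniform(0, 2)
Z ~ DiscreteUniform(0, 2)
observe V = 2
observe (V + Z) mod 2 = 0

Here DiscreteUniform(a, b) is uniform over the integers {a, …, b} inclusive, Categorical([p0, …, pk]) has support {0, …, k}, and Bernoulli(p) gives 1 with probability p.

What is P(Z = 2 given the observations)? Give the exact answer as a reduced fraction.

P(Z = 2 | obs) = 1/2

Enumerate traces; 144 have nonzero weight after conditioning:
  (V=2, X=0, W=1, Y=2, U=0, Z=0) weight 1/864
  (V=2, X=0, W=1, Y=2, U=0, Z=2) weight 1/864
  (V=2, X=0, W=1, Y=2, U=1, Z=0) weight 1/864
  (V=2, X=0, W=1, Y=2, U=1, Z=2) weight 1/864
  (V=2, X=0, W=1, Y=2, U=2, Z=0) weight 1/864
  (V=2, X=0, W=1, Y=2, U=2, Z=2) weight 1/864
  (V=2, X=0, W=1, Y=3, U=0, Z=0) weight 1/864
  (V=2, X=0, W=1, Y=3, U=0, Z=2) weight 1/864
  … 136 more
Group by Z:
  weight(Z=0) = 1/9
  weight(Z=2) = 1/9
Total weight = 1/9 + 1/9 = 2/9
P(Z=0 | obs) = 1/9 / 2/9 = 1/2
P(Z=2 | obs) = 1/9 / 2/9 = 1/2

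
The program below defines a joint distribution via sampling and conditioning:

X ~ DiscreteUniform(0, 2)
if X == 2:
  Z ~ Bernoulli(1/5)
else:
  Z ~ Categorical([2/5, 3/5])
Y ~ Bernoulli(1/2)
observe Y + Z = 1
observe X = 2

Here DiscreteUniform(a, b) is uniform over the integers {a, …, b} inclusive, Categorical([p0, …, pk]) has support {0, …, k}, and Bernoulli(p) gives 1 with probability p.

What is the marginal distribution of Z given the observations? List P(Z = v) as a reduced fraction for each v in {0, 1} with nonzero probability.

P(Z=0) = 4/5, P(Z=1) = 1/5

Enumerate traces; 2 have nonzero weight after conditioning:
  (X=2, Z=0, Y=1) weight 2/15
  (X=2, Z=1, Y=0) weight 1/30
Group by Z:
  weight(Z=0) = 2/15
  weight(Z=1) = 1/30
Total weight = 2/15 + 1/30 = 1/6
P(Z=0 | obs) = 2/15 / 1/6 = 4/5
P(Z=1 | obs) = 1/30 / 1/6 = 1/5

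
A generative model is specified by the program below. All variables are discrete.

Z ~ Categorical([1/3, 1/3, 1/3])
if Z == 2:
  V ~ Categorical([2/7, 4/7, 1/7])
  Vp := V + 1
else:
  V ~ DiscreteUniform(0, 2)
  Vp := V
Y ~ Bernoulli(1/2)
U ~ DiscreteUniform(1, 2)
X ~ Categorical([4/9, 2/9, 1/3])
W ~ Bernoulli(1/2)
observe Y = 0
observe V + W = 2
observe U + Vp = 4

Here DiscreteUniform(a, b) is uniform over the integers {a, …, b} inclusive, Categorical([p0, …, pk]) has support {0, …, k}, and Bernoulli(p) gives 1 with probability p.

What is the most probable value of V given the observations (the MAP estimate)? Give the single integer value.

Enumerate traces; 12 have nonzero weight after conditioning:
  (Z=0, V=2, Y=0, U=2, X=0, W=0) weight 1/162
  (Z=0, V=2, Y=0, U=2, X=1, W=0) weight 1/324
  (Z=0, V=2, Y=0, U=2, X=2, W=0) weight 1/216
  (Z=1, V=2, Y=0, U=2, X=0, W=0) weight 1/162
  (Z=1, V=2, Y=0, U=2, X=1, W=0) weight 1/324
  (Z=1, V=2, Y=0, U=2, X=2, W=0) weight 1/216
  (Z=2, V=1, Y=0, U=2, X=0, W=1) weight 2/189
  (Z=2, V=1, Y=0, U=2, X=1, W=1) weight 1/189
  … 4 more
Group by V:
  weight(V=1) = 1/42
  weight(V=2) = 17/504
Total weight = 1/42 + 17/504 = 29/504
P(V=1 | obs) = 1/42 / 29/504 = 12/29
P(V=2 | obs) = 17/504 / 29/504 = 17/29
argmax = 2

argmax_v P(V = v | obs) = 2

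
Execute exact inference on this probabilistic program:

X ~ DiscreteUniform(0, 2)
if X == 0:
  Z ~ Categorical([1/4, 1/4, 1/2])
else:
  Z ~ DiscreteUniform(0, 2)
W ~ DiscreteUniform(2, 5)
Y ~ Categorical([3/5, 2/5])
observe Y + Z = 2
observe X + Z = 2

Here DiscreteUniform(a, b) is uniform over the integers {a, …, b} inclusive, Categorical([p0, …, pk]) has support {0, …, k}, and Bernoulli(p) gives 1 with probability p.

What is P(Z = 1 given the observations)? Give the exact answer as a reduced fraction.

Enumerate traces; 8 have nonzero weight after conditioning:
  (X=0, Z=2, W=2, Y=0) weight 1/40
  (X=0, Z=2, W=3, Y=0) weight 1/40
  (X=0, Z=2, W=4, Y=0) weight 1/40
  (X=0, Z=2, W=5, Y=0) weight 1/40
  (X=1, Z=1, W=2, Y=1) weight 1/90
  (X=1, Z=1, W=3, Y=1) weight 1/90
  (X=1, Z=1, W=4, Y=1) weight 1/90
  (X=1, Z=1, W=5, Y=1) weight 1/90
Group by Z:
  weight(Z=1) = 2/45
  weight(Z=2) = 1/10
Total weight = 2/45 + 1/10 = 13/90
P(Z=1 | obs) = 2/45 / 13/90 = 4/13
P(Z=2 | obs) = 1/10 / 13/90 = 9/13

P(Z = 1 | obs) = 4/13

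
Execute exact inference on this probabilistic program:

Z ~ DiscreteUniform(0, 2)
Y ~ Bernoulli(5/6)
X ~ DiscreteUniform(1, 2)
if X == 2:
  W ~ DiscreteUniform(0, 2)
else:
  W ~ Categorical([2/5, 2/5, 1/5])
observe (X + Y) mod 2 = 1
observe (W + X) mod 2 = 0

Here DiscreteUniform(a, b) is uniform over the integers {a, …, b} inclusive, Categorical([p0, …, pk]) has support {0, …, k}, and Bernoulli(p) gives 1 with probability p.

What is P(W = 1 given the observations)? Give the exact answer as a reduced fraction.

Enumerate traces; 9 have nonzero weight after conditioning:
  (Z=0, Y=0, X=1, W=1) weight 1/90
  (Z=0, Y=1, X=2, W=0) weight 5/108
  (Z=0, Y=1, X=2, W=2) weight 5/108
  (Z=1, Y=0, X=1, W=1) weight 1/90
  (Z=1, Y=1, X=2, W=0) weight 5/108
  (Z=1, Y=1, X=2, W=2) weight 5/108
  (Z=2, Y=0, X=1, W=1) weight 1/90
  (Z=2, Y=1, X=2, W=0) weight 5/108
  … 1 more
Group by W:
  weight(W=0) = 5/36
  weight(W=1) = 1/30
  weight(W=2) = 5/36
Total weight = 5/36 + 1/30 + 5/36 = 14/45
P(W=0 | obs) = 5/36 / 14/45 = 25/56
P(W=1 | obs) = 1/30 / 14/45 = 3/28
P(W=2 | obs) = 5/36 / 14/45 = 25/56

P(W = 1 | obs) = 3/28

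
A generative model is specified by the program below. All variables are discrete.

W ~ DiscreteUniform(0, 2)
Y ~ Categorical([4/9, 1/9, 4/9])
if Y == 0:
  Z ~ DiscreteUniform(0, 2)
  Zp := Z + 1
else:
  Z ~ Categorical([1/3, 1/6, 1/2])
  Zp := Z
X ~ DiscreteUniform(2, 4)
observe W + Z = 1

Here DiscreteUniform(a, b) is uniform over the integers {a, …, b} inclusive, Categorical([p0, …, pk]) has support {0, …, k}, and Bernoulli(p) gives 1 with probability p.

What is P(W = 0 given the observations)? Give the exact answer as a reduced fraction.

P(W = 0 | obs) = 13/31

Enumerate traces; 18 have nonzero weight after conditioning:
  (W=0, Y=0, Z=1, X=2) weight 4/243
  (W=0, Y=0, Z=1, X=3) weight 4/243
  (W=0, Y=0, Z=1, X=4) weight 4/243
  (W=0, Y=1, Z=1, X=2) weight 1/486
  (W=0, Y=1, Z=1, X=3) weight 1/486
  (W=0, Y=1, Z=1, X=4) weight 1/486
  (W=0, Y=2, Z=1, X=2) weight 2/243
  (W=0, Y=2, Z=1, X=3) weight 2/243
  (W=1, Y=0, Z=0, X=2) weight 4/243
  … 9 more
Group by W:
  weight(W=0) = 13/162
  weight(W=1) = 1/9
Total weight = 13/162 + 1/9 = 31/162
P(W=0 | obs) = 13/162 / 31/162 = 13/31
P(W=1 | obs) = 1/9 / 31/162 = 18/31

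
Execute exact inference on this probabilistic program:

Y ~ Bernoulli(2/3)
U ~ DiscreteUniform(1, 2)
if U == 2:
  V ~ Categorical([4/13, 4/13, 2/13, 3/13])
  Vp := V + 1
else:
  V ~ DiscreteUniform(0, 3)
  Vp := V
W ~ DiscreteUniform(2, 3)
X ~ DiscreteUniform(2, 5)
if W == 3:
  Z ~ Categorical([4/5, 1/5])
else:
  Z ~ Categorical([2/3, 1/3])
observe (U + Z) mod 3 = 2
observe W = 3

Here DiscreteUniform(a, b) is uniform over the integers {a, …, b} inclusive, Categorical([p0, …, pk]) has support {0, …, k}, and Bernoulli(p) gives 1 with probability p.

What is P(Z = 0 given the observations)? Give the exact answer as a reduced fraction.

P(Z = 0 | obs) = 4/5

Enumerate traces; 64 have nonzero weight after conditioning:
  (Y=0, U=1, V=0, W=3, X=2, Z=1) weight 1/960
  (Y=0, U=1, V=0, W=3, X=3, Z=1) weight 1/960
  (Y=0, U=1, V=0, W=3, X=4, Z=1) weight 1/960
  (Y=0, U=1, V=0, W=3, X=5, Z=1) weight 1/960
  (Y=0, U=1, V=1, W=3, X=2, Z=1) weight 1/960
  (Y=0, U=1, V=1, W=3, X=3, Z=1) weight 1/960
  (Y=0, U=1, V=1, W=3, X=4, Z=1) weight 1/960
  (Y=0, U=1, V=1, W=3, X=5, Z=1) weight 1/960
  (Y=0, U=2, V=0, W=3, X=2, Z=0) weight 1/195
  … 55 more
Group by Z:
  weight(Z=0) = 1/5
  weight(Z=1) = 1/20
Total weight = 1/5 + 1/20 = 1/4
P(Z=0 | obs) = 1/5 / 1/4 = 4/5
P(Z=1 | obs) = 1/20 / 1/4 = 1/5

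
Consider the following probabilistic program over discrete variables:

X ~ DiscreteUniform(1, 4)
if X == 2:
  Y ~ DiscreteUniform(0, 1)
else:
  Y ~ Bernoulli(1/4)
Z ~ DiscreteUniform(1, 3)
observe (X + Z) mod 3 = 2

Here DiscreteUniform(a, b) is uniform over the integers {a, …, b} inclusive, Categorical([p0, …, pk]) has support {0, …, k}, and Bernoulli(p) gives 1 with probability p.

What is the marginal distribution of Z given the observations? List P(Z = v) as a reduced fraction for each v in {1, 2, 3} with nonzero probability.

P(Z=1) = 1/2, P(Z=2) = 1/4, P(Z=3) = 1/4

Enumerate traces; 8 have nonzero weight after conditioning:
  (X=1, Y=0, Z=1) weight 1/16
  (X=1, Y=1, Z=1) weight 1/48
  (X=2, Y=0, Z=3) weight 1/24
  (X=2, Y=1, Z=3) weight 1/24
  (X=3, Y=0, Z=2) weight 1/16
  (X=3, Y=1, Z=2) weight 1/48
  (X=4, Y=0, Z=1) weight 1/16
  (X=4, Y=1, Z=1) weight 1/48
Group by Z:
  weight(Z=1) = 1/6
  weight(Z=2) = 1/12
  weight(Z=3) = 1/12
Total weight = 1/6 + 1/12 + 1/12 = 1/3
P(Z=1 | obs) = 1/6 / 1/3 = 1/2
P(Z=2 | obs) = 1/12 / 1/3 = 1/4
P(Z=3 | obs) = 1/12 / 1/3 = 1/4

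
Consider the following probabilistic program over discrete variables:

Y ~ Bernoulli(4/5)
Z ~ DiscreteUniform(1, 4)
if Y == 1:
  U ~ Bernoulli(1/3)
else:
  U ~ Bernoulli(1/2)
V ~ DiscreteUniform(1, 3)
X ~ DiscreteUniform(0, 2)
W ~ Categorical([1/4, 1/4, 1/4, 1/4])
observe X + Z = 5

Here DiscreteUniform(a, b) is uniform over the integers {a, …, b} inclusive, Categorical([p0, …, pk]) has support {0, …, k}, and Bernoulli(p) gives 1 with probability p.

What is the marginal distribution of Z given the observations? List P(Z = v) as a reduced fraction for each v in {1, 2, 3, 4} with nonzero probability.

Enumerate traces; 96 have nonzero weight after conditioning:
  (Y=0, Z=3, U=0, V=1, X=2, W=0) weight 1/1440
  (Y=0, Z=3, U=0, V=1, X=2, W=1) weight 1/1440
  (Y=0, Z=3, U=0, V=1, X=2, W=2) weight 1/1440
  (Y=0, Z=3, U=0, V=1, X=2, W=3) weight 1/1440
  (Y=0, Z=3, U=0, V=2, X=2, W=0) weight 1/1440
  (Y=0, Z=3, U=0, V=2, X=2, W=1) weight 1/1440
  (Y=0, Z=3, U=0, V=2, X=2, W=2) weight 1/1440
  (Y=0, Z=3, U=0, V=2, X=2, W=3) weight 1/1440
  (Y=0, Z=4, U=0, V=1, X=1, W=0) weight 1/1440
  … 87 more
Group by Z:
  weight(Z=3) = 1/12
  weight(Z=4) = 1/12
Total weight = 1/12 + 1/12 = 1/6
P(Z=3 | obs) = 1/12 / 1/6 = 1/2
P(Z=4 | obs) = 1/12 / 1/6 = 1/2

P(Z=3) = 1/2, P(Z=4) = 1/2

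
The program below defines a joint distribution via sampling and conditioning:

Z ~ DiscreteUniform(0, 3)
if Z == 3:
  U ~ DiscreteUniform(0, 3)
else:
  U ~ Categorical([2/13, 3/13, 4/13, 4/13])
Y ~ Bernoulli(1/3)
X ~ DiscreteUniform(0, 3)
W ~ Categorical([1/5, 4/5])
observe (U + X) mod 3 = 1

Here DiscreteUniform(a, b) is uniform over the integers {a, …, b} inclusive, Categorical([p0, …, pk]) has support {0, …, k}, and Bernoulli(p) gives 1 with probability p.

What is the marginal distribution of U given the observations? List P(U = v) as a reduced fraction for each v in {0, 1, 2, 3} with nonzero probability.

Enumerate traces; 80 have nonzero weight after conditioning:
  (Z=0, U=0, Y=0, X=1, W=0) weight 1/780
  (Z=0, U=0, Y=0, X=1, W=1) weight 1/195
  (Z=0, U=0, Y=1, X=1, W=0) weight 1/1560
  (Z=0, U=0, Y=1, X=1, W=1) weight 1/390
  (Z=0, U=1, Y=0, X=0, W=0) weight 1/520
  (Z=0, U=1, Y=0, X=0, W=1) weight 1/130
  (Z=0, U=1, Y=0, X=3, W=0) weight 1/520
  (Z=0, U=1, Y=0, X=3, W=1) weight 1/130
  (Z=0, U=2, Y=0, X=2, W=0) weight 1/390
  (Z=0, U=3, Y=0, X=1, W=0) weight 1/390
  … 70 more
Group by U:
  weight(U=0) = 37/832
  weight(U=1) = 49/416
  weight(U=2) = 61/832
  weight(U=3) = 61/832
Total weight = 37/832 + 49/416 + 61/832 + 61/832 = 257/832
P(U=0 | obs) = 37/832 / 257/832 = 37/257
P(U=1 | obs) = 49/416 / 257/832 = 98/257
P(U=2 | obs) = 61/832 / 257/832 = 61/257
P(U=3 | obs) = 61/832 / 257/832 = 61/257

P(U=0) = 37/257, P(U=1) = 98/257, P(U=2) = 61/257, P(U=3) = 61/257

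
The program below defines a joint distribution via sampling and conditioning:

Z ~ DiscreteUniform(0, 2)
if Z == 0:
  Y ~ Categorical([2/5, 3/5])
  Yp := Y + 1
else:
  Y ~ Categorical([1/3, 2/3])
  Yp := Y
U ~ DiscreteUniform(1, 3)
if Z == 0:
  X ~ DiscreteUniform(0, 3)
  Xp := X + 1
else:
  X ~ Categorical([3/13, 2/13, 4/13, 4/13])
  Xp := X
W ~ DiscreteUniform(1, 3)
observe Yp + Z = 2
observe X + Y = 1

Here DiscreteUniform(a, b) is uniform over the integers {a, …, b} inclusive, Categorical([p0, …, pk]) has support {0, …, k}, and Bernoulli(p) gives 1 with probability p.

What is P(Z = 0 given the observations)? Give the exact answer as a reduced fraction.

Enumerate traces; 27 have nonzero weight after conditioning:
  (Z=0, Y=1, U=1, X=0, W=1) weight 1/180
  (Z=0, Y=1, U=1, X=0, W=2) weight 1/180
  (Z=0, Y=1, U=1, X=0, W=3) weight 1/180
  (Z=0, Y=1, U=2, X=0, W=1) weight 1/180
  (Z=0, Y=1, U=2, X=0, W=2) weight 1/180
  (Z=0, Y=1, U=2, X=0, W=3) weight 1/180
  (Z=0, Y=1, U=3, X=0, W=1) weight 1/180
  (Z=0, Y=1, U=3, X=0, W=2) weight 1/180
  (Z=1, Y=1, U=1, X=0, W=1) weight 2/351
  (Z=2, Y=0, U=1, X=1, W=1) weight 2/1053
  … 17 more
Group by Z:
  weight(Z=0) = 1/20
  weight(Z=1) = 2/39
  weight(Z=2) = 2/117
Total weight = 1/20 + 2/39 + 2/117 = 277/2340
P(Z=0 | obs) = 1/20 / 277/2340 = 117/277
P(Z=1 | obs) = 2/39 / 277/2340 = 120/277
P(Z=2 | obs) = 2/117 / 277/2340 = 40/277

P(Z = 0 | obs) = 117/277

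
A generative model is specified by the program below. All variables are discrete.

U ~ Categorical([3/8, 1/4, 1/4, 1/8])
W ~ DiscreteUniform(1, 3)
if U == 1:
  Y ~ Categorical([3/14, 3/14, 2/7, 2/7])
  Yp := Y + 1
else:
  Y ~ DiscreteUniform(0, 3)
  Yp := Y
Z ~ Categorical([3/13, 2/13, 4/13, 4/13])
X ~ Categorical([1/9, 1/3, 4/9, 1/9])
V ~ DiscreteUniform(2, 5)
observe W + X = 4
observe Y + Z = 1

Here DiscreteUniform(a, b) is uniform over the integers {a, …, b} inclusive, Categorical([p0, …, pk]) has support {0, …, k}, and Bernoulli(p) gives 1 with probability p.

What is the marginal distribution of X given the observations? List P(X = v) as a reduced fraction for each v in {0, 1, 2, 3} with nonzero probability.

Enumerate traces; 96 have nonzero weight after conditioning:
  (U=0, W=1, Y=0, Z=1, X=3, V=2) weight 1/7488
  (U=0, W=1, Y=0, Z=1, X=3, V=3) weight 1/7488
  (U=0, W=1, Y=0, Z=1, X=3, V=4) weight 1/7488
  (U=0, W=1, Y=0, Z=1, X=3, V=5) weight 1/7488
  (U=0, W=1, Y=1, Z=0, X=3, V=2) weight 1/4992
  (U=0, W=1, Y=1, Z=0, X=3, V=3) weight 1/4992
  (U=0, W=1, Y=1, Z=0, X=3, V=4) weight 1/4992
  (U=0, W=1, Y=1, Z=0, X=3, V=5) weight 1/4992
  (U=0, W=2, Y=0, Z=1, X=2, V=2) weight 1/1872
  (U=0, W=3, Y=0, Z=1, X=1, V=2) weight 1/2496
  … 86 more
Group by X:
  weight(X=1) = 15/1456
  weight(X=2) = 5/364
  weight(X=3) = 5/1456
Total weight = 15/1456 + 5/364 + 5/1456 = 5/182
P(X=1 | obs) = 15/1456 / 5/182 = 3/8
P(X=2 | obs) = 5/364 / 5/182 = 1/2
P(X=3 | obs) = 5/1456 / 5/182 = 1/8

P(X=1) = 3/8, P(X=2) = 1/2, P(X=3) = 1/8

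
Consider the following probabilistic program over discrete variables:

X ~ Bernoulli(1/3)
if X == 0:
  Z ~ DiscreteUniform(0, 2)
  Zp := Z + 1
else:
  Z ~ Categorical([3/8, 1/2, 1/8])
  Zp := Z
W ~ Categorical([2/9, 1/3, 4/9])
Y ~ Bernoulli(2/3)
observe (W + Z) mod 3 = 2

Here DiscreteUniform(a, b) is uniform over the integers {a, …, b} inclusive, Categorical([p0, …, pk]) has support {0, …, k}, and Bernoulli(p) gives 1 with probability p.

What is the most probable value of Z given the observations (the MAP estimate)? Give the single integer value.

argmax_v P(Z = v | obs) = 0

Enumerate traces; 12 have nonzero weight after conditioning:
  (X=0, Z=0, W=2, Y=0) weight 8/243
  (X=0, Z=0, W=2, Y=1) weight 16/243
  (X=0, Z=1, W=1, Y=0) weight 2/81
  (X=0, Z=1, W=1, Y=1) weight 4/81
  (X=0, Z=2, W=0, Y=0) weight 4/243
  (X=0, Z=2, W=0, Y=1) weight 8/243
  (X=1, Z=0, W=2, Y=0) weight 1/54
  (X=1, Z=0, W=2, Y=1) weight 1/27
  … 4 more
Group by Z:
  weight(Z=0) = 25/162
  weight(Z=1) = 7/54
  weight(Z=2) = 19/324
Total weight = 25/162 + 7/54 + 19/324 = 37/108
P(Z=0 | obs) = 25/162 / 37/108 = 50/111
P(Z=1 | obs) = 7/54 / 37/108 = 14/37
P(Z=2 | obs) = 19/324 / 37/108 = 19/111
argmax = 0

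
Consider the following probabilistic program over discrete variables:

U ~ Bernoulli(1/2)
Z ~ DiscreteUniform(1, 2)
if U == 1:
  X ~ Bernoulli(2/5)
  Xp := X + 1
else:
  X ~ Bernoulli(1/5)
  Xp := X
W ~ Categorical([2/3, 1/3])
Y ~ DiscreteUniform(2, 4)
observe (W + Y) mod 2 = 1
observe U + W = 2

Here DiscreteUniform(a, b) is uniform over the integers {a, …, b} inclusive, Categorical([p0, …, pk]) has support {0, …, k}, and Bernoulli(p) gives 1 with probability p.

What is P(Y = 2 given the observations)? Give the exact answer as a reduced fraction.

Enumerate traces; 8 have nonzero weight after conditioning:
  (U=1, Z=1, X=0, W=1, Y=2) weight 1/60
  (U=1, Z=1, X=0, W=1, Y=4) weight 1/60
  (U=1, Z=1, X=1, W=1, Y=2) weight 1/90
  (U=1, Z=1, X=1, W=1, Y=4) weight 1/90
  (U=1, Z=2, X=0, W=1, Y=2) weight 1/60
  (U=1, Z=2, X=0, W=1, Y=4) weight 1/60
  (U=1, Z=2, X=1, W=1, Y=2) weight 1/90
  (U=1, Z=2, X=1, W=1, Y=4) weight 1/90
Group by Y:
  weight(Y=2) = 1/18
  weight(Y=4) = 1/18
Total weight = 1/18 + 1/18 = 1/9
P(Y=2 | obs) = 1/18 / 1/9 = 1/2
P(Y=4 | obs) = 1/18 / 1/9 = 1/2

P(Y = 2 | obs) = 1/2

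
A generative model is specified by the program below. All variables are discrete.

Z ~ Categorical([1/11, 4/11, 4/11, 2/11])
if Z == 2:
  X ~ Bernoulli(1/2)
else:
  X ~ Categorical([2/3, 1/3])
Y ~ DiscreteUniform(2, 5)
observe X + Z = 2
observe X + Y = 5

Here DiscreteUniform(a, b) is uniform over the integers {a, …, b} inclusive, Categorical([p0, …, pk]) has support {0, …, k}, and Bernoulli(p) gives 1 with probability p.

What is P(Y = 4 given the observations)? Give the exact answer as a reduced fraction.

P(Y = 4 | obs) = 2/5

Enumerate traces; 2 have nonzero weight after conditioning:
  (Z=1, X=1, Y=4) weight 1/33
  (Z=2, X=0, Y=5) weight 1/22
Group by Y:
  weight(Y=4) = 1/33
  weight(Y=5) = 1/22
Total weight = 1/33 + 1/22 = 5/66
P(Y=4 | obs) = 1/33 / 5/66 = 2/5
P(Y=5 | obs) = 1/22 / 5/66 = 3/5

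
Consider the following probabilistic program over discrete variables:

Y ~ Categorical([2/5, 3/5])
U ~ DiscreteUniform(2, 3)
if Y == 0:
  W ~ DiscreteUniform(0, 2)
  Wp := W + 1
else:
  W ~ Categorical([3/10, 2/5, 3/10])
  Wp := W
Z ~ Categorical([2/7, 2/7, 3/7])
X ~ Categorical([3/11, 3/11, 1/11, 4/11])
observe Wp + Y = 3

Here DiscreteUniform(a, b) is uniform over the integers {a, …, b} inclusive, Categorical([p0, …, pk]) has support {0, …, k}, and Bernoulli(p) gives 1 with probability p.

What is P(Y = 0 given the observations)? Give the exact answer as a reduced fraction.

P(Y = 0 | obs) = 20/47

Enumerate traces; 48 have nonzero weight after conditioning:
  (Y=0, U=2, W=2, Z=0, X=0) weight 2/385
  (Y=0, U=2, W=2, Z=0, X=1) weight 2/385
  (Y=0, U=2, W=2, Z=0, X=2) weight 2/1155
  (Y=0, U=2, W=2, Z=0, X=3) weight 8/1155
  (Y=0, U=2, W=2, Z=1, X=0) weight 2/385
  (Y=0, U=2, W=2, Z=1, X=1) weight 2/385
  (Y=0, U=2, W=2, Z=1, X=2) weight 2/1155
  (Y=0, U=2, W=2, Z=1, X=3) weight 8/1155
  (Y=1, U=2, W=2, Z=0, X=0) weight 27/3850
  … 39 more
Group by Y:
  weight(Y=0) = 2/15
  weight(Y=1) = 9/50
Total weight = 2/15 + 9/50 = 47/150
P(Y=0 | obs) = 2/15 / 47/150 = 20/47
P(Y=1 | obs) = 9/50 / 47/150 = 27/47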